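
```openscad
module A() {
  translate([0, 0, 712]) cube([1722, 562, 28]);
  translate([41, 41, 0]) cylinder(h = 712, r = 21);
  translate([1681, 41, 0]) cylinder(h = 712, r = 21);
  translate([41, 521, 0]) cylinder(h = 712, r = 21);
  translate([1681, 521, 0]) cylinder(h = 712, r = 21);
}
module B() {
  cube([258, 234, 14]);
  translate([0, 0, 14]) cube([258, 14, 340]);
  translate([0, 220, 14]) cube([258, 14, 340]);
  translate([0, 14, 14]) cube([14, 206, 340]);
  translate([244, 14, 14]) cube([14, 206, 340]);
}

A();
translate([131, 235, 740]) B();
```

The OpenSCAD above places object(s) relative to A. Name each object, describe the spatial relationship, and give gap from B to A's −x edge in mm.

A is a table. B is an open box. The open box is on top of the table. The gap from the open box to the table's −x edge is 131 mm.

The open box's min-x is at 131; the table's min-x is 0; gap = 131 mm.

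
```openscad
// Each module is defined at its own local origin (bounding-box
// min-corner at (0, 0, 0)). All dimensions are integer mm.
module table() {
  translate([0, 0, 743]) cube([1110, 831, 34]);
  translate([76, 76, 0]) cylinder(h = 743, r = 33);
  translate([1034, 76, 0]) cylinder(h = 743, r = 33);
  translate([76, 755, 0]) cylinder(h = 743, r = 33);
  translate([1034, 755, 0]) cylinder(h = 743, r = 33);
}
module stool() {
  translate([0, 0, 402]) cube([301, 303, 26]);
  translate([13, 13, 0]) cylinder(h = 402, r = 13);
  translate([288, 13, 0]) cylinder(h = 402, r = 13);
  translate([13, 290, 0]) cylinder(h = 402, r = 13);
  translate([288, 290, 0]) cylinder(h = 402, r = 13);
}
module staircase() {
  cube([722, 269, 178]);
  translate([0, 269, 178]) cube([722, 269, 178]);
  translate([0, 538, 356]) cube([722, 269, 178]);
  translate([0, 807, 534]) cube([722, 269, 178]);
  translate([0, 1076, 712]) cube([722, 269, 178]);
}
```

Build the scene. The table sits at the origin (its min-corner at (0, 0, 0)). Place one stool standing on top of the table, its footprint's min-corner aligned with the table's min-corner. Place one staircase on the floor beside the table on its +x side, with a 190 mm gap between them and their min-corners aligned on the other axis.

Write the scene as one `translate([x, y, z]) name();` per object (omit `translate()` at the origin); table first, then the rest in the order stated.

table();
translate([0, 0, 777]) stool();
translate([1300, 0, 0]) staircase();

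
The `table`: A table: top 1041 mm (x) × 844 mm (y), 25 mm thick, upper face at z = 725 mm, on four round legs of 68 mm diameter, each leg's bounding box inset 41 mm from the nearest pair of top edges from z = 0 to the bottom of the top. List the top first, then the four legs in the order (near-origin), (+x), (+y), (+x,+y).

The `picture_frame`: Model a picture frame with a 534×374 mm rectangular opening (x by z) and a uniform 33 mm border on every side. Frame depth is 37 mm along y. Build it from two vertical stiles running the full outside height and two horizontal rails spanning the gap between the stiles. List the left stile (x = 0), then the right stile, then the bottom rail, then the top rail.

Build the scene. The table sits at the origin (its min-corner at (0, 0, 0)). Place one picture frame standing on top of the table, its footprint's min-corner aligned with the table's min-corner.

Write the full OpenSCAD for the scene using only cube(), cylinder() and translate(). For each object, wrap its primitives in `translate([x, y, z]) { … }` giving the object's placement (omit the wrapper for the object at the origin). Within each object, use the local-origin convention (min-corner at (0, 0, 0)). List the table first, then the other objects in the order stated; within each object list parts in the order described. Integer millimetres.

translate([0, 0, 700]) cube([1041, 844, 25]);
translate([75, 75, 0]) cylinder(h = 700, r = 34);
translate([966, 75, 0]) cylinder(h = 700, r = 34);
translate([75, 769, 0]) cylinder(h = 700, r = 34);
translate([966, 769, 0]) cylinder(h = 700, r = 34);
translate([0, 0, 725]) {
  cube([33, 37, 440]);
  translate([567, 0, 0]) cube([33, 37, 440]);
  translate([33, 0, 0]) cube([534, 37, 33]);
  translate([33, 0, 407]) cube([534, 37, 33]);
}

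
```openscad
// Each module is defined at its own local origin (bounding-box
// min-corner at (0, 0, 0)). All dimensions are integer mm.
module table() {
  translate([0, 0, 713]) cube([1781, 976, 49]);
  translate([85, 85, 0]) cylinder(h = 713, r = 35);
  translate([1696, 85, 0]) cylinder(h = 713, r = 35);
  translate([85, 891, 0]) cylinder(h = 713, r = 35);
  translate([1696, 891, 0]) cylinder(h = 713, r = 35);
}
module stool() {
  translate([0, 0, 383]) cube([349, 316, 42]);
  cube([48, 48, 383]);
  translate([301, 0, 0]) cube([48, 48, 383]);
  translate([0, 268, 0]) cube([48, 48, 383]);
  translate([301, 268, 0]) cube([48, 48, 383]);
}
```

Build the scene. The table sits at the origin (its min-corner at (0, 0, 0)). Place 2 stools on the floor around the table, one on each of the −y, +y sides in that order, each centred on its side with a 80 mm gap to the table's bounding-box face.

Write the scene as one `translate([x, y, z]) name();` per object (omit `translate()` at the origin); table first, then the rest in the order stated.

table();
translate([716, -396, 0]) stool();
translate([716, 1056, 0]) stool();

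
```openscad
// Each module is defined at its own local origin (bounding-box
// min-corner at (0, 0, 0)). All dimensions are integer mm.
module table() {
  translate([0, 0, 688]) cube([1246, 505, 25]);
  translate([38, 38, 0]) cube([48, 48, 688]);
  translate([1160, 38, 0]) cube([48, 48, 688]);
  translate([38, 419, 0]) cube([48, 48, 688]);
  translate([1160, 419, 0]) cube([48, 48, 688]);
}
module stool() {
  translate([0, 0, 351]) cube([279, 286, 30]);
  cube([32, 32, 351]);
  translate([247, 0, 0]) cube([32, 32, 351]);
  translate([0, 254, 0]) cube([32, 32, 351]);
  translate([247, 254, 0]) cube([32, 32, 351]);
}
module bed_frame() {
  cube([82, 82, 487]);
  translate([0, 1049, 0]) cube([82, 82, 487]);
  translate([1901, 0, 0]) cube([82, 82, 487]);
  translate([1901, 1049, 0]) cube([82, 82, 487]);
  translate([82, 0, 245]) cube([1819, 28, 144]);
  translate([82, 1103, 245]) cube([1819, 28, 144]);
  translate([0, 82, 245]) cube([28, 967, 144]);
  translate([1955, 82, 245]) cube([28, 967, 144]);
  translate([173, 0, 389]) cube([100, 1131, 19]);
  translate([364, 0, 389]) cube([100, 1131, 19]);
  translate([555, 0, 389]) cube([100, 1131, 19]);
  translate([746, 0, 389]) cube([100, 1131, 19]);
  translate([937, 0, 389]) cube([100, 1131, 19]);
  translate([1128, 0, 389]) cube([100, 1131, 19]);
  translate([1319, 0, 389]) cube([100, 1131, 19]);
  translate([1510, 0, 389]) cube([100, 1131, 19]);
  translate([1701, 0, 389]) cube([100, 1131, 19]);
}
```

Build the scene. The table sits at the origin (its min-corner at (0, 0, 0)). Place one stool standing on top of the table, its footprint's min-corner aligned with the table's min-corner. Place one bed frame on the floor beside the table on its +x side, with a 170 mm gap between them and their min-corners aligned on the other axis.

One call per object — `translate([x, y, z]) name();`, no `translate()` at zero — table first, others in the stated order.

table();
translate([0, 0, 713]) stool();
translate([1416, 0, 0]) bed_frame();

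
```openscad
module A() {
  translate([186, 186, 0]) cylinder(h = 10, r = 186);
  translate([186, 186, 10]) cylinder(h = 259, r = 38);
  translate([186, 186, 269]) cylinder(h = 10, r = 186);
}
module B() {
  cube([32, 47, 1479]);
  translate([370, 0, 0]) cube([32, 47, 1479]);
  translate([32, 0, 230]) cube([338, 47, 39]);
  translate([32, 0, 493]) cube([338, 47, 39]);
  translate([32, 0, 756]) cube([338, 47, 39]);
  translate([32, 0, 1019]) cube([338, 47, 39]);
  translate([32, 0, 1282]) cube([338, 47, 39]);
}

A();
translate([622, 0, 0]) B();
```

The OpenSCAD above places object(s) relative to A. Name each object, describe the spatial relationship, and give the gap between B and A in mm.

A is a spool. B is a ladder. The ladder is on the floor beside the spool on its +x side. The gap between the ladder and the spool is 250 mm.

The ladder's nearest face is 250 mm from the spool's +x face.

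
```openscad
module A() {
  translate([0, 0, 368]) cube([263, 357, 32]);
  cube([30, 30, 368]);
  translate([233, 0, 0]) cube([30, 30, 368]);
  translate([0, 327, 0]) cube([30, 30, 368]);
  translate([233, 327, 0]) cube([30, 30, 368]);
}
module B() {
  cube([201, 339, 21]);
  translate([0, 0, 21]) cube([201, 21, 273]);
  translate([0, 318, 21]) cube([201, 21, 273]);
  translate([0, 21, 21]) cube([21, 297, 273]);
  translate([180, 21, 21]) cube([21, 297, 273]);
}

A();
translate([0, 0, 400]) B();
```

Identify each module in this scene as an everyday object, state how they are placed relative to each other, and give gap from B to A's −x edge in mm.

A is a stool. B is an open box. The open box is on top of the stool. The gap from the open box to the stool's −x edge is 0 mm.

The open box's min-x is at 0; the stool's min-x is 0; gap = 0 mm.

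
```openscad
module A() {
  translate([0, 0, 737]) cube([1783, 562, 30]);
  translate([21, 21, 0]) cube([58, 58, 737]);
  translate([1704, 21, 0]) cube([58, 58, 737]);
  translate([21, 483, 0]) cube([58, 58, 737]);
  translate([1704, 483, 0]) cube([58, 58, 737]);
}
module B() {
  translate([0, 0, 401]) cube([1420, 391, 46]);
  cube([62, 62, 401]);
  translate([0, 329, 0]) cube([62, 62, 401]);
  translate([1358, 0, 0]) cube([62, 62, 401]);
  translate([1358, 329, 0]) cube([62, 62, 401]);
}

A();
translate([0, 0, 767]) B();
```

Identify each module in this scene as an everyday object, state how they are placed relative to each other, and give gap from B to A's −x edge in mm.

The bench's min-x is at 0; the table's min-x is 0; gap = 0 mm.

A is a table. B is a bench. The bench is on top of the table. The gap from the bench to the table's −x edge is 0 mm.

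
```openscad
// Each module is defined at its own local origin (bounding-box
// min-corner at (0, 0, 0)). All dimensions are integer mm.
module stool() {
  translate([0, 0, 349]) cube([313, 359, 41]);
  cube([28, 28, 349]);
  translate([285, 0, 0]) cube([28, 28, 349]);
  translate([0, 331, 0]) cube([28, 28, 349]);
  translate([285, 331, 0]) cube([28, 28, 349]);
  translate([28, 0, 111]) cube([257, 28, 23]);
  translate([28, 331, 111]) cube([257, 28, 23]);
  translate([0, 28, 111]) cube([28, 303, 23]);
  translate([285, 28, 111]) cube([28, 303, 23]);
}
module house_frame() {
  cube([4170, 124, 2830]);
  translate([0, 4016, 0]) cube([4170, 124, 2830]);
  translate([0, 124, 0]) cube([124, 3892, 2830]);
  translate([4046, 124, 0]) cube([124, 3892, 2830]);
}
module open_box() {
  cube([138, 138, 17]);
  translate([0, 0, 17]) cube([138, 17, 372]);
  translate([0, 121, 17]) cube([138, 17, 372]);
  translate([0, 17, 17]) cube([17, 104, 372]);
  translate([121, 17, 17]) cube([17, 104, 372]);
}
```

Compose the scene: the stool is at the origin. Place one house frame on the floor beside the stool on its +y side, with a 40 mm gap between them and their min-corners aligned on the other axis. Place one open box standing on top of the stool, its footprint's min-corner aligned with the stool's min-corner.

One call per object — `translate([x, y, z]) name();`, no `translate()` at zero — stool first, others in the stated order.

stool();
translate([0, 399, 0]) house_frame();
translate([0, 0, 390]) open_box();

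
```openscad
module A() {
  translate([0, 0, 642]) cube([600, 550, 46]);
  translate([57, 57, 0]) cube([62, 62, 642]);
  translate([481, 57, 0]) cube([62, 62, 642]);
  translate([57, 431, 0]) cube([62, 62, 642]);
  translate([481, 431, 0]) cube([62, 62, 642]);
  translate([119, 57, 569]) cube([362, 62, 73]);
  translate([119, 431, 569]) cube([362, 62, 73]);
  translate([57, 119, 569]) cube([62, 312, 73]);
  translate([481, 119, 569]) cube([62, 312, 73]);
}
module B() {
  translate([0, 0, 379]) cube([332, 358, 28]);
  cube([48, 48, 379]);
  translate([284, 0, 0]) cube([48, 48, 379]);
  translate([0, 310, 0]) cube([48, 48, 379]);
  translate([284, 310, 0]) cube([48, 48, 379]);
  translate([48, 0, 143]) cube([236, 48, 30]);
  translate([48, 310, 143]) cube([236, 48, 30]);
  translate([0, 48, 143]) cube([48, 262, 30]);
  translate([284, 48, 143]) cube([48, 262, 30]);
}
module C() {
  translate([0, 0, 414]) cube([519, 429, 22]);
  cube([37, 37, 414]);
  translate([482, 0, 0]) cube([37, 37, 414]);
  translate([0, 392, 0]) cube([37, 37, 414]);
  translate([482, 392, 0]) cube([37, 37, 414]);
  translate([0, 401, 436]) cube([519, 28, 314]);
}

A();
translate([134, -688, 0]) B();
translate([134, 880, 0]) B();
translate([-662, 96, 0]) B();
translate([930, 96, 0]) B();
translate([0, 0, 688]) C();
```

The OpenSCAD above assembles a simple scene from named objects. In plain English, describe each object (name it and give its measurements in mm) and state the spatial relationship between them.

A is a table: top 600 mm (x) × 550 mm (y), 46 mm thick, upper face at z = 688 mm, on four 62×62 mm square legs, each inset 57 mm from the nearest pair of top edges, running from z = 0 to the bottom of the top. Four apron rails, 62 mm thick and 73 mm tall, run between adjacent legs with their top edges flush with the underside of the top and their outer faces flush with the legs' outer faces.

B is a four-legged stool. The seat is a 332×358×28 mm slab whose top surface is at z = 407 mm; four square legs, each 48×48 mm in cross-section, run from the floor (z = 0) to the underside of the seat, each flush with a corner of the seat. Four stretchers, 48 mm wide and 30 mm tall, connect adjacent legs with their undersides at z = 143 mm, each running between the inner faces of the legs it joins and aligned with the legs' outer faces on the other axis.

C is a chair: 519×429 mm seat, 22 mm thick, top at z = 436 mm, on four 37 mm square corner legs flush with the seat edges. A 28 mm thick backrest slab spans the full seat width, extending 314 mm above the seat top, its back face flush with the seat's +y edge.

Four stools sit around the table at the −y, +y, −x, +x sides. The chair is on top of the table.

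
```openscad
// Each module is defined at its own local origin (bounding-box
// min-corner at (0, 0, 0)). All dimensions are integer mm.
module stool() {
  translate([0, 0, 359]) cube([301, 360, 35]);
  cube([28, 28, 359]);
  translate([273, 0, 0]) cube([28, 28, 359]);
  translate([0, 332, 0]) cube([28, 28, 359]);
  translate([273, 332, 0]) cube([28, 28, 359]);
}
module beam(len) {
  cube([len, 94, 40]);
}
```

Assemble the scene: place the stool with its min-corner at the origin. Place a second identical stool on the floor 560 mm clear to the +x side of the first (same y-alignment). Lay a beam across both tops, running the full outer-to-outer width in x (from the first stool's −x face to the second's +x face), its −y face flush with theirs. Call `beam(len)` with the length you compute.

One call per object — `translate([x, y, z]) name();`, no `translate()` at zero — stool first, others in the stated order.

stool();
translate([861, 0, 0]) stool();
translate([0, 0, 394]) beam(1162);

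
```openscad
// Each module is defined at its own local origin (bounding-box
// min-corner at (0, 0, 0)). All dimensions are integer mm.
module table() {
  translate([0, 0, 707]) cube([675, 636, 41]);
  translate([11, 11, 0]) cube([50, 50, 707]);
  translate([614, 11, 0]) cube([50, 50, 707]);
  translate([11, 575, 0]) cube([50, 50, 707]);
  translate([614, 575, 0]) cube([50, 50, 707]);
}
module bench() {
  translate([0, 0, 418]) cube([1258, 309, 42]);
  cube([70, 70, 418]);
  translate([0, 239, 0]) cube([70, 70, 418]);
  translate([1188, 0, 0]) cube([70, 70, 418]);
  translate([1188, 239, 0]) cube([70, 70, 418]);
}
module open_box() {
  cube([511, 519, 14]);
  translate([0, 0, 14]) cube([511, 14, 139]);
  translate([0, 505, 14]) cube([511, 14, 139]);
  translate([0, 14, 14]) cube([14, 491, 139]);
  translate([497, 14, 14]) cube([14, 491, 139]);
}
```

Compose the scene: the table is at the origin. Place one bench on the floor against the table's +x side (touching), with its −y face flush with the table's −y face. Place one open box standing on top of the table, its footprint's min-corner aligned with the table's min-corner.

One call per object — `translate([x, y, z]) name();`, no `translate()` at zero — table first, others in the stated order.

table();
translate([675, 0, 0]) bench();
translate([0, 0, 748]) open_box();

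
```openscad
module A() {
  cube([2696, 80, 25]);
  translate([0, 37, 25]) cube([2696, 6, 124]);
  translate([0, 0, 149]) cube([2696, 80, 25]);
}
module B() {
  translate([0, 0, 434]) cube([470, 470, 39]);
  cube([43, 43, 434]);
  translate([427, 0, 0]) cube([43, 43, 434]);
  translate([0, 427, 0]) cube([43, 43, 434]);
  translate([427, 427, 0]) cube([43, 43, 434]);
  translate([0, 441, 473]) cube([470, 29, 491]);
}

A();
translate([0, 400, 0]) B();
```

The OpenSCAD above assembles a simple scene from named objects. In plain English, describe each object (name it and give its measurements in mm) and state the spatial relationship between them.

A is an I-beam lying along x, 2696 mm long. Overall section height 174 mm. Two flanges 80 mm wide (y) and 25 mm thick, one on the floor and one at the top; a web 6 mm thick runs between them, centred on the flange width.

B is a chair. The seat is a 470×470×39 mm slab with its top at z = 473 mm, on four 43×43 mm corner legs (flush with the seat edges, standing on z = 0). A flat backrest 29 mm thick, 491 mm tall, spans the full seat width and rises from the seat top along its +y edge, rear face flush with the rear of the seat.

The chair is on the floor beside the I-beam on its +y side.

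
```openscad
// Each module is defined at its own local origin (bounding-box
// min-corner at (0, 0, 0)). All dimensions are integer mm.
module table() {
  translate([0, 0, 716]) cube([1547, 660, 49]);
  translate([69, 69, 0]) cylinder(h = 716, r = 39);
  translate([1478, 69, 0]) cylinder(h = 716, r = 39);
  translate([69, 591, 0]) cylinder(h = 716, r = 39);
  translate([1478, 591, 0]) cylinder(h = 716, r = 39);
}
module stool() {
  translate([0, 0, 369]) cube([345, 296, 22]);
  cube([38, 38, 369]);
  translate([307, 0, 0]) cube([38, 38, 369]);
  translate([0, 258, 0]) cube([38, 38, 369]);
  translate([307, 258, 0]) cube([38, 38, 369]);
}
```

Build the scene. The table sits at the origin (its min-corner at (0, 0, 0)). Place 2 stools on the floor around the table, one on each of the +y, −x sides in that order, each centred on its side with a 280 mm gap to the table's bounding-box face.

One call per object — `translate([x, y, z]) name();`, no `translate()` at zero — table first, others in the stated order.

table();
translate([601, 940, 0]) stool();
translate([-625, 182, 0]) stool();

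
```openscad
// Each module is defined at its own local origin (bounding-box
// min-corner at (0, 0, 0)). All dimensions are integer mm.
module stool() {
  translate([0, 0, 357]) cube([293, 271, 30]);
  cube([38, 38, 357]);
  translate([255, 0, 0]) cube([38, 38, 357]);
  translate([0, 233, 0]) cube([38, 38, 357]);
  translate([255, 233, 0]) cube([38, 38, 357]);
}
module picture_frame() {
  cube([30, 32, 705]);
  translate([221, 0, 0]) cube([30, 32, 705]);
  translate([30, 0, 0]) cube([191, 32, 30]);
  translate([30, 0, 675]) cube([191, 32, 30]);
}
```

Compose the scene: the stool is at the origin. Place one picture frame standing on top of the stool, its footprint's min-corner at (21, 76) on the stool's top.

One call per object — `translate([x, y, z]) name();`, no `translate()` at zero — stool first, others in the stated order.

stool();
translate([21, 76, 387]) picture_frame();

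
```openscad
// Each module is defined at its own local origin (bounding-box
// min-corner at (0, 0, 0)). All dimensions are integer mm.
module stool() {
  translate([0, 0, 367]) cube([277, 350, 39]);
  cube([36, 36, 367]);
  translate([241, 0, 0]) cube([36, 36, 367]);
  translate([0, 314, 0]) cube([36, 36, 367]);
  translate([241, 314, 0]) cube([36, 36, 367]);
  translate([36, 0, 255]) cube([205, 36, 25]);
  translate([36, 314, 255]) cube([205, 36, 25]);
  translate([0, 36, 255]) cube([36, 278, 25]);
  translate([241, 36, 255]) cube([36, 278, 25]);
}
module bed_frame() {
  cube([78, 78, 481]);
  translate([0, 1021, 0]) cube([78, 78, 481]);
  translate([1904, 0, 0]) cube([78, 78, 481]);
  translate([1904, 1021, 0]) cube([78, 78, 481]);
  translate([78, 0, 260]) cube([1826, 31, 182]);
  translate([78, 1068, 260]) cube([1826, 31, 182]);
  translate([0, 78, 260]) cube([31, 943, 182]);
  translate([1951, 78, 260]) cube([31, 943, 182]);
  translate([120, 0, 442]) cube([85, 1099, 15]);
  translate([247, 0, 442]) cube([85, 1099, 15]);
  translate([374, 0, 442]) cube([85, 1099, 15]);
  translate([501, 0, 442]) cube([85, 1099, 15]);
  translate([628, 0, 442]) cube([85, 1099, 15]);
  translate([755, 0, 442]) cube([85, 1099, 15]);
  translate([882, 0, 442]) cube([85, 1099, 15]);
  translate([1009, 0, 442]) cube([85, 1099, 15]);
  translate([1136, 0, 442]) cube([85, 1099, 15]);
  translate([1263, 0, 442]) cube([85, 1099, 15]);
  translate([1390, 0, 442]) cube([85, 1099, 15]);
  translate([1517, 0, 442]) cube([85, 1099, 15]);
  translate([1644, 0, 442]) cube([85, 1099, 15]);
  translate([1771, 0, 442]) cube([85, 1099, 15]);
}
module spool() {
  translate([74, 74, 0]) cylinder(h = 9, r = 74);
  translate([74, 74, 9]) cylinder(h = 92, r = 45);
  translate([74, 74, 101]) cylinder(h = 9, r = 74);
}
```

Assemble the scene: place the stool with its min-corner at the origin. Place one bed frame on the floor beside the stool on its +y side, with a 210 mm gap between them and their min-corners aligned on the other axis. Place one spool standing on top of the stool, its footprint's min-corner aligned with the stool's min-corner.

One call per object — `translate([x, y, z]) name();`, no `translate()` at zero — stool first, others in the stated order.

stool();
translate([0, 560, 0]) bed_frame();
translate([0, 0, 406]) spool();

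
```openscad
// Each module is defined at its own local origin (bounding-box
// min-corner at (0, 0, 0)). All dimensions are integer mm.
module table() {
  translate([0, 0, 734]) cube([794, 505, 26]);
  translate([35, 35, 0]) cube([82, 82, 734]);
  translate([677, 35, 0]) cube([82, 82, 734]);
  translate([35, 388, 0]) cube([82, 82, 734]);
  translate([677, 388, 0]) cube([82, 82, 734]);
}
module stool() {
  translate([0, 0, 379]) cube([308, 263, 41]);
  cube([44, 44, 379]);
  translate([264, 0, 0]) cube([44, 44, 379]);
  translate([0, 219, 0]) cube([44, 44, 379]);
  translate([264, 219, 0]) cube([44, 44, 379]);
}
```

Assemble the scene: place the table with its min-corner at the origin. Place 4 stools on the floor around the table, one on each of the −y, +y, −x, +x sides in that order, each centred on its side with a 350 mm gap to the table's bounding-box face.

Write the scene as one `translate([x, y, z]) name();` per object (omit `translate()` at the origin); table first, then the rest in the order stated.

table();
translate([243, -613, 0]) stool();
translate([243, 855, 0]) stool();
translate([-658, 121, 0]) stool();
translate([1144, 121, 0]) stool();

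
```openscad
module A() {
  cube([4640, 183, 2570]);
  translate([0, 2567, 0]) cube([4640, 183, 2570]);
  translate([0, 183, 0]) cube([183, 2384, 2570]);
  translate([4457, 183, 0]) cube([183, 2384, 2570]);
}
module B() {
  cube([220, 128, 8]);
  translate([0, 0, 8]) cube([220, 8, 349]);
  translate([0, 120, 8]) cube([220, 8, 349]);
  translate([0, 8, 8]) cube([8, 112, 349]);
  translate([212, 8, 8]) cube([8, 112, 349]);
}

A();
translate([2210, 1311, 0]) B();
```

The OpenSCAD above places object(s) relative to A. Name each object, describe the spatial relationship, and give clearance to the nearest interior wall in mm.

A is a house frame. B is an open box. The open box sits inside the house frame, centred. The clearance to the nearest interior wall is 1128 mm.

Clearances: x = 2027, y = 1128; minimum 1128 mm.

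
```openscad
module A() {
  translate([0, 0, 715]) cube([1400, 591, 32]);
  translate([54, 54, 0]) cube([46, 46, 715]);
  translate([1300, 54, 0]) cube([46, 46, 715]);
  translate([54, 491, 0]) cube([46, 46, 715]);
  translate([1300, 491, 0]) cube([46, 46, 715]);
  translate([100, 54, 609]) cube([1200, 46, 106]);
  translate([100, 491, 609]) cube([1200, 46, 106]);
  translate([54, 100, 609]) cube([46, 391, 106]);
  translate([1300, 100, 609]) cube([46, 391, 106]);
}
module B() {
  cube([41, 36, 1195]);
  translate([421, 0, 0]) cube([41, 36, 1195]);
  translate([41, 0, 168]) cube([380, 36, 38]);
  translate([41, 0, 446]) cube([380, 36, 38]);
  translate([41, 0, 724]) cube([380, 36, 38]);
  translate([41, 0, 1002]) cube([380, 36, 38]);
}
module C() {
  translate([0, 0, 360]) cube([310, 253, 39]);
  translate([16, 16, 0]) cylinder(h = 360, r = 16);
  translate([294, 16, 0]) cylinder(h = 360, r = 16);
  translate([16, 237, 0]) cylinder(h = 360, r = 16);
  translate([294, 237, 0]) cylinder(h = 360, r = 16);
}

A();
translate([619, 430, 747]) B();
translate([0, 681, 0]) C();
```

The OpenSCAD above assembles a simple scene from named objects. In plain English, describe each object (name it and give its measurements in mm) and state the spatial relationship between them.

A is a table with a 1400×591 mm rectangular top, 32 mm thick, top surface at z = 747 mm, supported by four 46×46 mm square legs, each inset 54 mm from the nearest pair of top edges, running from the floor. Four apron rails, 46 mm thick and 106 mm tall, run between adjacent legs with their top edges flush with the underside of the top and their outer faces flush with the legs' outer faces.

B is a straight ladder. Two 41×36 mm vertical rails, 1195 mm tall, stand 462 mm apart (outside-to-outside) with their front faces coplanar on the −y side. 4 rungs, each 36 mm deep and 38 mm tall, span between the inner faces of the rails, front faces flush with the rails. The lowest rung's underside is at z = 168 mm and rungs are spaced 278 mm apart (underside to underside).

C is a four-legged stool. The seat is a 310×253×39 mm slab whose top surface is at z = 399 mm; four round legs, each 32 mm in diameter, run from the floor (z = 0) to the underside of the seat, each leg's axis is inset half a diameter from the nearest pair of seat edges (so the leg's bounding box is flush with the corner).

The ladder is on top of the table. The stool is on the floor beside the table on its +y side.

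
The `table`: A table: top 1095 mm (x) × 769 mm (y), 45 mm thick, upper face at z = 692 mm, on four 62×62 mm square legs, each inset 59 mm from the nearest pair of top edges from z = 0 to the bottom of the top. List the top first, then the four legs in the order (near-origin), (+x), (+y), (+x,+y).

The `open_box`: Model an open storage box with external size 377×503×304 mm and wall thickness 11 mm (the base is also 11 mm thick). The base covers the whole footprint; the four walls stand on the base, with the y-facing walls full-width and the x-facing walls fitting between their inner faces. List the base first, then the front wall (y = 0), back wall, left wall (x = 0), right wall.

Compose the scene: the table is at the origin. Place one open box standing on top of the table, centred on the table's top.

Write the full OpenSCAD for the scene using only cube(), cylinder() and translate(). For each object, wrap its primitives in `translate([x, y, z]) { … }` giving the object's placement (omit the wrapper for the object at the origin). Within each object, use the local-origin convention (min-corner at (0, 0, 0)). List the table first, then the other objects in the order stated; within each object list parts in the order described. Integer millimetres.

translate([0, 0, 647]) cube([1095, 769, 45]);
translate([59, 59, 0]) cube([62, 62, 647]);
translate([974, 59, 0]) cube([62, 62, 647]);
translate([59, 648, 0]) cube([62, 62, 647]);
translate([974, 648, 0]) cube([62, 62, 647]);
translate([359, 133, 692]) {
  cube([377, 503, 11]);
  translate([0, 0, 11]) cube([377, 11, 293]);
  translate([0, 492, 11]) cube([377, 11, 293]);
  translate([0, 11, 11]) cube([11, 481, 293]);
  translate([366, 11, 11]) cube([11, 481, 293]);
}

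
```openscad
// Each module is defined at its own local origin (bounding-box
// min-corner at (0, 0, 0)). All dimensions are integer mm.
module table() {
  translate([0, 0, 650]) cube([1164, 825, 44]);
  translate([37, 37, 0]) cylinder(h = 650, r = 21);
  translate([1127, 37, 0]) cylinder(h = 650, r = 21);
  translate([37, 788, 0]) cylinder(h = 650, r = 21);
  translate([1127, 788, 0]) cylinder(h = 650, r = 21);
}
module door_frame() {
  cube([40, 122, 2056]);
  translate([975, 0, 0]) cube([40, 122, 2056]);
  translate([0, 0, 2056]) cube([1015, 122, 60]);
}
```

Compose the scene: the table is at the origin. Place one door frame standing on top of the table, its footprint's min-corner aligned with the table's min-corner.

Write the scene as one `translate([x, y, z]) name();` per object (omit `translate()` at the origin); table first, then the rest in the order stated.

table();
translate([0, 0, 694]) door_frame();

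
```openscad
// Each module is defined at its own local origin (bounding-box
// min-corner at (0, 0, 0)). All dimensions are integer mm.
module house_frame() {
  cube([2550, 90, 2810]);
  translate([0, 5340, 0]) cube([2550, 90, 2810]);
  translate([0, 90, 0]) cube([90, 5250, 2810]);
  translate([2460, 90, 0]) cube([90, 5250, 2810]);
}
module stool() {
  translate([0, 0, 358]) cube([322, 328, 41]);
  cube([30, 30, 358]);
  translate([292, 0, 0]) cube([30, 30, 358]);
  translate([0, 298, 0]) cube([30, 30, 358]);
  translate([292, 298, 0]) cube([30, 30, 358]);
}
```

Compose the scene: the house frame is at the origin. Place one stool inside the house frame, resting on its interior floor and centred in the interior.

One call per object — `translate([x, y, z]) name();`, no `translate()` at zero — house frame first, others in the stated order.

house_frame();
translate([1114, 2551, 0]) stool();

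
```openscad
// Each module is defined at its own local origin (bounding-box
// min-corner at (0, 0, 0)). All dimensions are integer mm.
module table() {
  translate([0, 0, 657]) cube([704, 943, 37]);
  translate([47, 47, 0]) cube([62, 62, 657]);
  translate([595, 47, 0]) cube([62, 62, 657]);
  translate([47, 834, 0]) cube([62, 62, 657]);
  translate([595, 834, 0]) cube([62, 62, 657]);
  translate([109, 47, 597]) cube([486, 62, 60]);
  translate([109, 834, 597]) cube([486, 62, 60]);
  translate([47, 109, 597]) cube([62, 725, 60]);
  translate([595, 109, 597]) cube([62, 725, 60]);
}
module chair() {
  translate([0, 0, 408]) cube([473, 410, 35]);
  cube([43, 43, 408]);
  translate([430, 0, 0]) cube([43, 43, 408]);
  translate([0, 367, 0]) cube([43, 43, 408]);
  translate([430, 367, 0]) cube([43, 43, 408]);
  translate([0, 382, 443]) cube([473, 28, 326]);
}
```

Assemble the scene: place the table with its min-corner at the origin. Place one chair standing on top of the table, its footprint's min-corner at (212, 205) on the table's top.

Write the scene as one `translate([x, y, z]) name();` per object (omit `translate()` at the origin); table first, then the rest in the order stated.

table();
translate([212, 205, 694]) chair();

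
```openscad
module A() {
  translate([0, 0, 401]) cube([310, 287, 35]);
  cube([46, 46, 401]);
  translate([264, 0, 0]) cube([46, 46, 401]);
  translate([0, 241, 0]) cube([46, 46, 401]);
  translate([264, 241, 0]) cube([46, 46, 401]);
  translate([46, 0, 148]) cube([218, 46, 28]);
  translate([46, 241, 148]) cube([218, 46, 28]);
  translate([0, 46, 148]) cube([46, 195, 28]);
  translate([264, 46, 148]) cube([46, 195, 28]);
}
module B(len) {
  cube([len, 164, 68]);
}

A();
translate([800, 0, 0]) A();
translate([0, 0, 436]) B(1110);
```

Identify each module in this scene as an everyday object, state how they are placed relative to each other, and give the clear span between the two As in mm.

Second stool starts at x = 800; first ends at x = 310; clear span = 800 − 310 = 490 mm.

A is a stool. B is a beam. A beam spans the tops of two stools. The clear span between the two stools is 490 mm.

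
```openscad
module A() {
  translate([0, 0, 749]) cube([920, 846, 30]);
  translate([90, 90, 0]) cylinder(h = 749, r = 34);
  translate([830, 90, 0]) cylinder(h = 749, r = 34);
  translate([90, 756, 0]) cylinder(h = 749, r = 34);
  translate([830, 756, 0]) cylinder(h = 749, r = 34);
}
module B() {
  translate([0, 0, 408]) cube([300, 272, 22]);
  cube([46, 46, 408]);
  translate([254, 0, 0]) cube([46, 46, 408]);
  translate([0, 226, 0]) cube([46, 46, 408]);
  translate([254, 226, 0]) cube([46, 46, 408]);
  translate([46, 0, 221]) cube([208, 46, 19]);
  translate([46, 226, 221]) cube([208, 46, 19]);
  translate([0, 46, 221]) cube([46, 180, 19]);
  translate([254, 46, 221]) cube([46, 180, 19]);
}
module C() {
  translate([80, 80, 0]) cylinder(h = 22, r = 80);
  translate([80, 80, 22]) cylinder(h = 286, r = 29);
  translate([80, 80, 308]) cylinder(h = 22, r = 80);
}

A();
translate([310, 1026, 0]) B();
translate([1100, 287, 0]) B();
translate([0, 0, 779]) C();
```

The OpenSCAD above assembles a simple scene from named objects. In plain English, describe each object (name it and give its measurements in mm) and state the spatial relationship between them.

A is a rectangular dining table. The top is 920×846×30 mm with its upper surface at z = 779 mm. It stands on four round legs of 68 mm diameter, each leg's bounding box inset 56 mm from the nearest pair of top edges, running from the floor to the underside of the top.

B is a four-legged stool. The seat is a 300×272×22 mm slab whose top surface is at z = 430 mm; four square legs, each 46×46 mm in cross-section, run from the floor (z = 0) to the underside of the seat, each flush with a corner of the seat. Four stretchers, 46 mm wide and 19 mm tall, connect adjacent legs with their undersides at z = 221 mm, each running between the inner faces of the legs it joins and aligned with the legs' outer faces on the other axis.

C is a spool: two coaxial disc flanges of radius 80 mm and thickness 22 mm, joined by a core cylinder of radius 29 mm and height 286 mm. The lower flange rests on z = 0 and the three cylinders share a vertical axis.

Two stools sit around the table at the +y, +x sides. The spool is on top of the table.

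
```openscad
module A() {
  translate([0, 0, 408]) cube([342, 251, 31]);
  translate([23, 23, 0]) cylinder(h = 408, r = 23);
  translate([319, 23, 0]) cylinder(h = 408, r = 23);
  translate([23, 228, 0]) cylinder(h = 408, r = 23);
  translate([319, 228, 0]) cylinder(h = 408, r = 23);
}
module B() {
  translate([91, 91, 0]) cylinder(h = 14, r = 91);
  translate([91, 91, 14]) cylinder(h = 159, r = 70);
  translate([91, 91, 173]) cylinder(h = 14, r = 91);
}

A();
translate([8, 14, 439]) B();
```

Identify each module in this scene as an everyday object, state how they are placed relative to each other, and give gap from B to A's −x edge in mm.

A is a stool. B is a spool. The spool is on top of the stool. The gap from the spool to the stool's −x edge is 8 mm.

The spool's min-x is at 8; the stool's min-x is 0; gap = 8 mm.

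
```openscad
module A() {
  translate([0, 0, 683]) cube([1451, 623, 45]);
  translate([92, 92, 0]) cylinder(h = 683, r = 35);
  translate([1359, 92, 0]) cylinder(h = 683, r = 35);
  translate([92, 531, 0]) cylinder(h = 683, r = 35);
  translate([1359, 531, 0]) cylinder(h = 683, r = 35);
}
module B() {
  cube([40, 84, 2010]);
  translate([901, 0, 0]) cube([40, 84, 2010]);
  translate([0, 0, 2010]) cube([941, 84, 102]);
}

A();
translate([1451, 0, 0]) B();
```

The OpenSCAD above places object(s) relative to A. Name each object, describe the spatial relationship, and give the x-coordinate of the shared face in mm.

The table's +x face and the door frame's −x face are both at x = 1451 mm.

A is a table. B is a door frame. The door frame is against the table's +x side, with their −y faces flush. The x-coordinate of the shared face is 1451 mm.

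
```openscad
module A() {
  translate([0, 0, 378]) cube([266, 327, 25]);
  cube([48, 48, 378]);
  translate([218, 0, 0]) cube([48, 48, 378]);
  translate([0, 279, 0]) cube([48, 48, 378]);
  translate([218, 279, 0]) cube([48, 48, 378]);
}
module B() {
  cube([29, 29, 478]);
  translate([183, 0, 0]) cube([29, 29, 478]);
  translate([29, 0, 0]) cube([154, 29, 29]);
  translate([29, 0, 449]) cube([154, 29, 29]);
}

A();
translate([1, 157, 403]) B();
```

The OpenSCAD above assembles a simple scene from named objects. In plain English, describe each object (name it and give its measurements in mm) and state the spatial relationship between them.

A is a four-legged stool. The seat is 266×327 mm, 25 mm thick, top at z = 403 mm. It stands on four square legs, each 48×48 mm in cross-section, from z = 0 to the seat underside, each flush with a corner of the seat.

B is a picture frame with a 154×420 mm rectangular opening (x by z) and a uniform 29 mm border on every side. Frame depth is 29 mm along y. It is built from two vertical stiles running the full outside height and two horizontal rails spanning the gap between the stiles.

The picture frame is on top of the stool.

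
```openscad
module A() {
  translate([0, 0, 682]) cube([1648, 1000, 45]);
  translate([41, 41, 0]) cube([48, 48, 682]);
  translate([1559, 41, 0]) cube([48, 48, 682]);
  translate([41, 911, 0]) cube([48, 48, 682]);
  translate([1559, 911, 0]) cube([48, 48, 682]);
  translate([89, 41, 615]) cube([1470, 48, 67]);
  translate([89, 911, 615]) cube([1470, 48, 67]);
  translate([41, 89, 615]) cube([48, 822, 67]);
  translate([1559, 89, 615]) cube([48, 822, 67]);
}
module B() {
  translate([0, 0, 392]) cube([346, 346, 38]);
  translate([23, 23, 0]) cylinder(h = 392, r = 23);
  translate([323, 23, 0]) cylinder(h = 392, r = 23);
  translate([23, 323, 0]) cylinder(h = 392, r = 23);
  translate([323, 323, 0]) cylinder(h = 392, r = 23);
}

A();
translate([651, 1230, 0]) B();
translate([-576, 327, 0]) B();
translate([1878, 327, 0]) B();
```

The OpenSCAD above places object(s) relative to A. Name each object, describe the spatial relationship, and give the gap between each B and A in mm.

A is a table. B is a stool. Three stools sit around the table at the +y, −x, +x sides. The gap between each stool and the table is 230 mm.

Each stool's nearest face is 230 mm from the table's bounding box.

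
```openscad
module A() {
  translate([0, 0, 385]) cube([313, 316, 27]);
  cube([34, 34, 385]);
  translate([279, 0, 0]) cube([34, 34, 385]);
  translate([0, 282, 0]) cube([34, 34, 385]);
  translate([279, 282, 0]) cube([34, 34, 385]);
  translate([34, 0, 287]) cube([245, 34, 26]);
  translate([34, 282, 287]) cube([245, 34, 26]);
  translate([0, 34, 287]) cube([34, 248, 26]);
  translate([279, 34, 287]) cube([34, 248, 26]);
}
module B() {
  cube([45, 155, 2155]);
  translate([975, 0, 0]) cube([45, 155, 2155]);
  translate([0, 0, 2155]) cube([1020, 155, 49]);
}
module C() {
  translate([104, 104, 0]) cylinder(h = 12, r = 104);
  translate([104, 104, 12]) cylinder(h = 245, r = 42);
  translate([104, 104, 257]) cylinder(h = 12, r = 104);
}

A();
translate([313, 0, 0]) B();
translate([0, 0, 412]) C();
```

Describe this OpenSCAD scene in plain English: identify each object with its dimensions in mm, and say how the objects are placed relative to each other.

A is a four-legged stool. The seat is a 313×316×27 mm slab whose top surface is at z = 412 mm; four square legs, each 34×34 mm in cross-section, run from the floor (z = 0) to the underside of the seat, each flush with a corner of the seat. Four stretchers, 34 mm wide and 26 mm tall, connect adjacent legs with their undersides at z = 287 mm, each running between the inner faces of the legs it joins and aligned with the legs' outer faces on the other axis.

B is a rectangular door frame: two vertical jambs of 45×155 mm section, 2155 mm tall, with a clear opening 930 mm wide between their inner faces. A header 49 mm tall and 155 mm deep lies on top of the jambs and spans the full outside width.

C is a spool: two coaxial disc flanges of radius 104 mm and thickness 12 mm, joined by a core cylinder of radius 42 mm and height 245 mm. The lower flange rests on z = 0 and the three cylinders share a vertical axis.

The door frame is against the stool's +x side, with their −y faces flush. The spool is on top of the stool.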